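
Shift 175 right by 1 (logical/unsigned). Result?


0b10101111 >> 1 = 0b1010111 = 87

87


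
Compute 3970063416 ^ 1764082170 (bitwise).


0b11101100101000100101110000111000 ^ 0b1101001001001011100000111111010 = 0b10000101100001111001110111000010 = 2240257474

2240257474


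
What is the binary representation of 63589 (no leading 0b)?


63589 = 1111100001100101 in binary

1111100001100101


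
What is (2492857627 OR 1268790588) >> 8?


Step 1: 2492857627 | 1268790588 = 3753246015
Step 2: 3753246015 >> 8 = 14661117

14661117


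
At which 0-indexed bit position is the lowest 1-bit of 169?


0b10101001. Lowest set bit at position 0

0


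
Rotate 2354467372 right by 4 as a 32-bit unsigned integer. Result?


Rotate 0b10001100010101100101001000101100 right by 4 (32-bit) = 0b11001000110001010110010100100010 = 3368379682

3368379682


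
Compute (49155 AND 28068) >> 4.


Step 1: 49155 & 28068 = 16384
Step 2: 16384 >> 4 = 1024

1024


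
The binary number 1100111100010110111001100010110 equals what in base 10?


1100111100010110111001100010110 in decimal = 1737192214

1737192214


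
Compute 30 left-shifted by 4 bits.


0b11110 << 4 = 0b111100000 = 480

480


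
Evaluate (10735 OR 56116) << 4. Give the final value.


Step 1: 10735 | 56116 = 64511
Step 2: 64511 << 4 = 1032176

1032176


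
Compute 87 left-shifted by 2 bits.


0b1010111 << 2 = 0b101011100 = 348

348


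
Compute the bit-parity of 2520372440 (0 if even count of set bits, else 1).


0b10010110001110011101010011011000 has 16 ones => parity 0

0


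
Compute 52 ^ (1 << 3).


52 ^ (1 << 3) = 52 ^ 8 = 60

60


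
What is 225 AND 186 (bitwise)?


0b11100001 & 0b10111010 = 0b10100000 = 160

160


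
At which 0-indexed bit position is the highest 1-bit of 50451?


0b1100010100010011. Highest set bit at position 15

15


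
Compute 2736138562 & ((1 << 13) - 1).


2736138562 & 8191 = 2370

2370


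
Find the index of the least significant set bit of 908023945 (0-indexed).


0b110110000111110101100010001001. Lowest set bit at position 0

0


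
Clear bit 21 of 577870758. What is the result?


577870758 & ~(1 << 21) = 575773606

575773606


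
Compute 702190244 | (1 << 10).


702190244 | (1 << 10) = 702190244 | 1024 = 702191268

702191268


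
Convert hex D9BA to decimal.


D9BA hex = 55738 decimal

55738


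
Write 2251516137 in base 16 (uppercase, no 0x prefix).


2251516137 = 863368E9 hex

863368E9


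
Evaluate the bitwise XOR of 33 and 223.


0b100001 ^ 0b11011111 = 0b11111110 = 254

254


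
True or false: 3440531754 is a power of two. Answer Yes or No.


0b11001101000100100101100100101010. Multiple bits set => No

No


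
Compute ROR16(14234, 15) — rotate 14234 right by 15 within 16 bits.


Rotate 0b11011110011010 right by 15 (16-bit) = 0b110111100110100 = 28468

28468


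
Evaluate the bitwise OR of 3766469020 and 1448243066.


0b11100000011111111100000110011100 | 0b1010110010100100110111101111010 = 0b11110110011111111110111111111110 = 4135579646

4135579646


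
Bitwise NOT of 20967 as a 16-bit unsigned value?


~0b101000111100111 = 0b1010111000011000 = 44568 (16-bit unsigned)

44568


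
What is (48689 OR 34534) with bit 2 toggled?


Step 1: 48689 | 34534 = 48887
Step 2: 48887 ^ (1 << 2) = 48887 ^ 4 = 48883

48883


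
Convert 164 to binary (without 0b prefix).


164 = 10100100 in binary

10100100


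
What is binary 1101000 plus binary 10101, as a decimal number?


1101000 + 10101 = 1111101 = 125

125


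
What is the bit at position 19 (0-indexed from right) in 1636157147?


0b1100001100001011100011011011011, position 19 = 0

0


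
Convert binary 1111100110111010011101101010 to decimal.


1111100110111010011101101010 in decimal = 261859178

261859178


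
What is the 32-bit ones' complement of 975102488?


975102488 ^ 4294967295 = 3319864807

3319864807


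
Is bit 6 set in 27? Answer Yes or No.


0b11011, bit 6 = 0. No

No


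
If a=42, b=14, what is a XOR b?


42 ^ 14 = 36

36


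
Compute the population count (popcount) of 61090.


0b1110111010100010 has 9 set bits

9


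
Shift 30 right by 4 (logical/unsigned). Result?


0b11110 >> 4 = 0b1 = 1

1


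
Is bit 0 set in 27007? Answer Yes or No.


0b110100101111111, bit 0 = 1. Yes

Yes


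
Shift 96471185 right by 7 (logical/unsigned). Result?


0b101110000000000100010010001 >> 7 = 0b10111000000000010001 = 753681

753681


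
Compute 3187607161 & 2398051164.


0b10111101111111110000011001111001 & 0b10001110111011110101101101011100 = 0b10001100111011110000001001011000 = 2364473944

2364473944


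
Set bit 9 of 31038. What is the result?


31038 | (1 << 9) = 31038 | 512 = 31550

31550


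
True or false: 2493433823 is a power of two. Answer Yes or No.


0b10010100100111101100011111011111. Multiple bits set => No

No


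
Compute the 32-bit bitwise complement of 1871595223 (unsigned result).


~0b1101111100011100100011011010111 = 0b10010000011100011011100100101000 = 2423372072 (32-bit unsigned)

2423372072


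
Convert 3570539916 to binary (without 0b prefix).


3570539916 = 11010100110100100001110110001100 in binary

11010100110100100001110110001100


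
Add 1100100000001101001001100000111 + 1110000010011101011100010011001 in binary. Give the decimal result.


1100100000001101001001100000111 + 1110000010011101011100010011001 = 11010100010101010100101110100000 = 3562359712

3562359712


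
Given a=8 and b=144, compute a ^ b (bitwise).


8 ^ 144 = 152

152


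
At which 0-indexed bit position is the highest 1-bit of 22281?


0b101011100001001. Highest set bit at position 14

14


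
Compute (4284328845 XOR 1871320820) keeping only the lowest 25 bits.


Step 1: 4284328845 ^ 1871320820 = 2430057849
Step 2: 2430057849 & 33554431 = 14138745

14138745


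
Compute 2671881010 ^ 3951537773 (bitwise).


0b10011111010000011010101100110010 ^ 0b11101011100001111010111001101101 = 0b1110100110001100000010101011111 = 1959134559

1959134559


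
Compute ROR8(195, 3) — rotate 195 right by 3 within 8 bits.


Rotate 0b11000011 right by 3 (8-bit) = 0b1111000 = 120

120


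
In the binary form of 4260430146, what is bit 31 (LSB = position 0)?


0b11111101111100010000000101000010, position 31 = 1

1


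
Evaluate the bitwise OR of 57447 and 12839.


0b1110000001100111 | 0b11001000100111 = 0b1111001001100111 = 62055

62055


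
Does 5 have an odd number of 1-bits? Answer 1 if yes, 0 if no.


0b101 has 2 ones => parity 0

0


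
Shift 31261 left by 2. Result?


0b111101000011101 << 2 = 0b11110100001110100 = 125044

125044


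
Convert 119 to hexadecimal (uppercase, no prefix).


119 = 77 hex

77


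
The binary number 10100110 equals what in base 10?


10100110 in decimal = 166

166


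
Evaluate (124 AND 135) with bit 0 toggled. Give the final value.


Step 1: 124 & 135 = 4
Step 2: 4 ^ (1 << 0) = 4 ^ 1 = 5

5


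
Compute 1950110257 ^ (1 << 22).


1950110257 ^ (1 << 22) = 1950110257 ^ 4194304 = 1954304561

1954304561


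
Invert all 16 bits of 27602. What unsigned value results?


27602 ^ 65535 = 37933

37933


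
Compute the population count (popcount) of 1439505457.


0b1010101110011010001110000110001 has 15 set bits

15


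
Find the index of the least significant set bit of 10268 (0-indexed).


0b10100000011100. Lowest set bit at position 2

2


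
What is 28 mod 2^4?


28 & 15 = 12

12


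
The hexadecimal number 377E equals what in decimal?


377E hex = 14206 decimal

14206


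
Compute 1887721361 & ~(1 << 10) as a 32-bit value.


1887721361 & ~(1 << 10) = 1887720337

1887720337


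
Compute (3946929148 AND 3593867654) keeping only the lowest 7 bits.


Step 1: 3946929148 & 3593867654 = 3254784388
Step 2: 3254784388 & 127 = 4

4


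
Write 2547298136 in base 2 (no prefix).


2547298136 = 10010111110101001010111101011000 in binary

10010111110101001010111101011000


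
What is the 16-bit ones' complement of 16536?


16536 ^ 65535 = 48999

48999


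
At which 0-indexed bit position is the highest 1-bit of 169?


0b10101001. Highest set bit at position 7

7


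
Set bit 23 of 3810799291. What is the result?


3810799291 | (1 << 23) = 3810799291 | 8388608 = 3819187899

3819187899


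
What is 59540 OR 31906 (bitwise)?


0b1110100010010100 | 0b111110010100010 = 0b1111110010110110 = 64694

64694


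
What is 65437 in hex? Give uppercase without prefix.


65437 = FF9D hex

FF9D


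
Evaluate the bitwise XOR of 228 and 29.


0b11100100 ^ 0b11101 = 0b11111001 = 249

249


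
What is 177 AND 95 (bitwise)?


0b10110001 & 0b1011111 = 0b10001 = 17

17


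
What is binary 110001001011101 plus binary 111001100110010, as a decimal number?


110001001011101 + 111001100110010 = 1101010110001111 = 54671

54671


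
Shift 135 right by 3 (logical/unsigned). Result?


0b10000111 >> 3 = 0b10000 = 16

16


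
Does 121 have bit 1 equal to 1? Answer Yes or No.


0b1111001, bit 1 = 0. No

No


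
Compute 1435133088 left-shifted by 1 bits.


0b1010101100010100110010010100000 << 1 = 0b10101011000101001100100101000000 = 2870266176

2870266176


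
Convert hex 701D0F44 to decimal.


701D0F44 hex = 1880952644 decimal

1880952644


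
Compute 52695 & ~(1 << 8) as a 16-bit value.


52695 & ~(1 << 8) = 52439

52439


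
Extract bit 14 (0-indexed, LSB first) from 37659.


0b1001001100011011, position 14 = 0

0


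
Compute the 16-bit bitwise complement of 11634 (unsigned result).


~0b10110101110010 = 0b1101001010001101 = 53901 (16-bit unsigned)

53901


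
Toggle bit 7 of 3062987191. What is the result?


3062987191 ^ (1 << 7) = 3062987191 ^ 128 = 3062987063

3062987063


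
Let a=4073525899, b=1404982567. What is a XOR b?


4073525899 ^ 1404982567 = 2708686764

2708686764


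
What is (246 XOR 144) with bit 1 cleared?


Step 1: 246 ^ 144 = 102
Step 2: 102 & ~(1 << 1) = 100

100


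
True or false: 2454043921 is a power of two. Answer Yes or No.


0b10010010010001011011110100010001. Multiple bits set => No

No


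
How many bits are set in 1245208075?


0b1001010001110000101111000001011 has 14 set bits

14


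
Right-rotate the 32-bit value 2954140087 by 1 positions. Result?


Rotate 0b10110000000101001001100110110111 right by 1 (32-bit) = 0b11011000000010100100110011011011 = 3624553691

3624553691


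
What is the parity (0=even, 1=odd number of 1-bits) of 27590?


0b110101111000110 has 9 ones => parity 1

1


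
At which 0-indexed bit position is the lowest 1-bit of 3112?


0b110000101000. Lowest set bit at position 3

3


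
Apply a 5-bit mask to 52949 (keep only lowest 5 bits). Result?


52949 & 31 = 21

21


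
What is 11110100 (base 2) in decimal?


11110100 in decimal = 244

244


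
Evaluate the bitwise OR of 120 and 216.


0b1111000 | 0b11011000 = 0b11111000 = 248

248


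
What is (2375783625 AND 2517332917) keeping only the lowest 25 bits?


Step 1: 2375783625 & 2517332917 = 2215317633
Step 2: 2215317633 & 33554431 = 725121

725121


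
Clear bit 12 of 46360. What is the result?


46360 & ~(1 << 12) = 42264

42264


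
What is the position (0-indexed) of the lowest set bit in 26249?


0b110011010001001. Lowest set bit at position 0

0


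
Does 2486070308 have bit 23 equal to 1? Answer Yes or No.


0b10010100001011100110110000100100, bit 23 = 0. No

No


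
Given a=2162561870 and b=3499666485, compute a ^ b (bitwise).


2162561870 ^ 3499666485 = 1350483835

1350483835


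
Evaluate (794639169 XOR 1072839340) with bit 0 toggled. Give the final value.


Step 1: 794639169 ^ 1072839340 = 279904749
Step 2: 279904749 ^ (1 << 0) = 279904749 ^ 1 = 279904748

279904748


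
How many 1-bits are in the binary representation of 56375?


0b1101110000110111 has 10 set bits

10


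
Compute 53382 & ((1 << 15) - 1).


53382 & 32767 = 20614

20614


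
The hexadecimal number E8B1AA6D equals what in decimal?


E8B1AA6D hex = 3903957613 decimal

3903957613


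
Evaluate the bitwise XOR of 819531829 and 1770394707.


0b110000110110010001000000110101 ^ 0b1101001100001100001010001010011 = 0b1011001010111110000010001100110 = 1499399270

1499399270


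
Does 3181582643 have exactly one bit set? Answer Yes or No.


0b10111101101000110001100100110011. Multiple bits set => No

No


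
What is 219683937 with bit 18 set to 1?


219683937 | (1 << 18) = 219683937 | 262144 = 219946081

219946081


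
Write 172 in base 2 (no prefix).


172 = 10101100 in binary

10101100


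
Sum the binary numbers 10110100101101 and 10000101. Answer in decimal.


10110100101101 + 10000101 = 10110110110010 = 11698

11698


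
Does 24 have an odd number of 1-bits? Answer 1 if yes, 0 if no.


0b11000 has 2 ones => parity 0

0


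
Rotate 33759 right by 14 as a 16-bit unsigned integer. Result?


Rotate 0b1000001111011111 right by 14 (16-bit) = 0b111101111110 = 3966

3966


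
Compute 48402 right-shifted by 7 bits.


0b1011110100010010 >> 7 = 0b101111010 = 378

378


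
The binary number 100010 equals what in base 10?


100010 in decimal = 34

34


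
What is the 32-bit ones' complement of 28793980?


28793980 ^ 4294967295 = 4266173315

4266173315


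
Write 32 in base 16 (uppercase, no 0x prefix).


32 = 20 hex

20


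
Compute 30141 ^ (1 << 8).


30141 ^ (1 << 8) = 30141 ^ 256 = 29885

29885


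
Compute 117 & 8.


0b1110101 & 0b1000 = 0b0 = 0

0


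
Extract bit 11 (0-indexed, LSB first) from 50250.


0b1100010001001010, position 11 = 0

0


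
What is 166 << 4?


0b10100110 << 4 = 0b101001100000 = 2656

2656


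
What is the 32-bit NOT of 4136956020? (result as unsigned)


~0b11110110100101001111000001110100 = 0b1001011010110000111110001011 = 158011275 (32-bit unsigned)

158011275


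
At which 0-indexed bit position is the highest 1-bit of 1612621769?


0b1100000000111101010011111001001. Highest set bit at position 30

30


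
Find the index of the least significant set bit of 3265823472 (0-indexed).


0b11000010101010001000001011110000. Lowest set bit at position 4

4


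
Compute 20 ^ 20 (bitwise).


0b10100 ^ 0b10100 = 0b0 = 0

0


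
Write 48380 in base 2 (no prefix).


48380 = 1011110011111100 in binary

1011110011111100


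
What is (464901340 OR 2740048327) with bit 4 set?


Step 1: 464901340 | 2740048327 = 3153450463
Step 2: 3153450463 | (1 << 4) = 3153450463 | 16 = 3153450463

3153450463


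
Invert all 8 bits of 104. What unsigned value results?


104 ^ 255 = 151

151


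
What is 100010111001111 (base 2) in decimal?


100010111001111 in decimal = 17871

17871


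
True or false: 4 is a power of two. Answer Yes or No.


0b100. Only one bit set => Yes

Yes


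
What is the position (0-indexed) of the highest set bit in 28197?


0b110111000100101. Highest set bit at position 14

14


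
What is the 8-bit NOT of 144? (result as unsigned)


~0b10010000 = 0b1101111 = 111 (8-bit unsigned)

111


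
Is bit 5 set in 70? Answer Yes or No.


0b1000110, bit 5 = 0. No

No


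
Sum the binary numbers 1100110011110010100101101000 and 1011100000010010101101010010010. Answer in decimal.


1100110011110010100101101000 + 1011100000010010101101010010010 = 1101000110110001000001111111010 = 1759020026

1759020026


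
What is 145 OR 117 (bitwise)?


0b10010001 | 0b1110101 = 0b11110101 = 245

245


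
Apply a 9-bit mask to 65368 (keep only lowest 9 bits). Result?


65368 & 511 = 344

344


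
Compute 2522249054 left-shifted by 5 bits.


0b10010110010101100111011101011110 << 5 = 0b1001011001010110011101110101111000000 = 80711969728

80711969728


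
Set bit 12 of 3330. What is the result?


3330 | (1 << 12) = 3330 | 4096 = 7426

7426


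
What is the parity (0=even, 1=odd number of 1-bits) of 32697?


0b111111110111001 has 12 ones => parity 0

0


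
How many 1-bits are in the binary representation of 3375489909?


0b11001001001100011110001101110101 has 17 set bits

17


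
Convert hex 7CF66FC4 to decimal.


7CF66FC4 hex = 2096525252 decimal

2096525252


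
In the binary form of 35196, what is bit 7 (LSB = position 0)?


0b1000100101111100, position 7 = 0

0


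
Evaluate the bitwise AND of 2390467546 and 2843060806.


0b10001110011110111010001111011010 & 0b10101001011101011010101001000110 = 0b10001000011100011010001001000010 = 2289148482

2289148482


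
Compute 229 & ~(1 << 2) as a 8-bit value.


229 & ~(1 << 2) = 225

225


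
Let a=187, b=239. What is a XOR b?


187 ^ 239 = 84

84


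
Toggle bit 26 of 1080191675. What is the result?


1080191675 ^ (1 << 26) = 1080191675 ^ 67108864 = 1147300539

1147300539


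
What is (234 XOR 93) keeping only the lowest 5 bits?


Step 1: 234 ^ 93 = 183
Step 2: 183 & 31 = 23

23


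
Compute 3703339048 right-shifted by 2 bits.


0b11011100101111000111100000101000 >> 2 = 0b110111001011110001111000001010 = 925834762

925834762


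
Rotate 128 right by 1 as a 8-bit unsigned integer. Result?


Rotate 0b10000000 right by 1 (8-bit) = 0b1000000 = 64

64


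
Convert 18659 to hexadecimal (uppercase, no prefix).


18659 = 48E3 hex

48E3


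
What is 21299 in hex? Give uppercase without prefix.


21299 = 5333 hex

5333


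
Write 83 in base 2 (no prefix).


83 = 1010011 in binary

1010011


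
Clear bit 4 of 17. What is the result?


17 & ~(1 << 4) = 1

1


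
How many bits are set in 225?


0b11100001 has 4 set bits

4


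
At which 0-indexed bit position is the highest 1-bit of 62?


0b111110. Highest set bit at position 5

5


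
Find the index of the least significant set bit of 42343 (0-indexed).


0b1010010101100111. Lowest set bit at position 0

0


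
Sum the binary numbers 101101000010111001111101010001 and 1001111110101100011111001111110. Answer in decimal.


101101000010111001111101010001 + 1001111110101100011111001111110 = 1111100111000011101110111001111 = 2095177167

2095177167


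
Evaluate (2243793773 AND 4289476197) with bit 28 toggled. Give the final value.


Step 1: 2243793773 & 4289476197 = 2242646629
Step 2: 2242646629 ^ (1 << 28) = 2242646629 ^ 268435456 = 2511082085

2511082085


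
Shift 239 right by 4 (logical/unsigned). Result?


0b11101111 >> 4 = 0b1110 = 14

14


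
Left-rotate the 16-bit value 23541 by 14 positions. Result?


Rotate 0b101101111110101 left by 14 (16-bit) = 0b101011011111101 = 22269

22269


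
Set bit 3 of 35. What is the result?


35 | (1 << 3) = 35 | 8 = 43

43


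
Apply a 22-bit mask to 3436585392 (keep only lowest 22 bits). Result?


3436585392 & 4194303 = 1450416

1450416


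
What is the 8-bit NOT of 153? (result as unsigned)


~0b10011001 = 0b1100110 = 102 (8-bit unsigned)

102


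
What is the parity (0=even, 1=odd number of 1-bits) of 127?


0b1111111 has 7 ones => parity 1

1


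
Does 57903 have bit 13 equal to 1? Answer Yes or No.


0b1110001000101111, bit 13 = 1. Yes

Yes


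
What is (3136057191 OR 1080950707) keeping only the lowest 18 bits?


Step 1: 3136057191 | 1080950707 = 4209901559
Step 2: 4209901559 & 262143 = 131063

131063


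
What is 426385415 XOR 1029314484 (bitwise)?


0b11001011010100010000000000111 ^ 0b111101010110100001011110110100 = 0b100100001100000011011110110011 = 607139763

607139763


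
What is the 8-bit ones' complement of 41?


41 ^ 255 = 214

214


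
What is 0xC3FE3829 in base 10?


C3FE3829 hex = 3288217641 decimal

3288217641


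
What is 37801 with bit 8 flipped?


37801 ^ (1 << 8) = 37801 ^ 256 = 37545

37545


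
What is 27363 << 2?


0b110101011100011 << 2 = 0b11010101110001100 = 109452

109452


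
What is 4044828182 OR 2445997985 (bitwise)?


0b11110001000101110010111000010110 | 0b10010001110010101111011110100001 = 0b11110001110111111111111110110111 = 4057989047

4057989047


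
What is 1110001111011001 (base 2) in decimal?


1110001111011001 in decimal = 58329

58329


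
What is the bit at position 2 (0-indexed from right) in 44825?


0b1010111100011001, position 2 = 0

0


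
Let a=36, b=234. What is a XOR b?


36 ^ 234 = 206

206


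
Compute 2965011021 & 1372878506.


0b10110000101110100111101001001101 & 0b1010001110101000111011010101010 = 0b10000100100000111001000001000 = 277901832

277901832


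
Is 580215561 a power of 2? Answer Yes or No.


0b100010100101010110001100001001. Multiple bits set => No

No


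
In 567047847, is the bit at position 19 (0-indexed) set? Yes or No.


0b100001110011000111011010100111, bit 19 = 1. Yes

Yes


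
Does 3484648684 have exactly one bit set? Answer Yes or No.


0b11001111101100111000010011101100. Multiple bits set => No

No


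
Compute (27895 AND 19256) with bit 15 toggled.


Step 1: 27895 & 19256 = 18480
Step 2: 18480 ^ (1 << 15) = 18480 ^ 32768 = 51248

51248


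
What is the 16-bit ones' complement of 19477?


19477 ^ 65535 = 46058

46058


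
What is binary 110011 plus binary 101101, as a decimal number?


110011 + 101101 = 1100000 = 96

96


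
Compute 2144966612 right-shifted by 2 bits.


0b1111111110110011001011111010100 >> 2 = 0b11111111101100110010111110101 = 536241653

536241653


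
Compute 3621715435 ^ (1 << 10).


3621715435 ^ (1 << 10) = 3621715435 ^ 1024 = 3621714411

3621714411


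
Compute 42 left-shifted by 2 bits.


0b101010 << 2 = 0b10101000 = 168

168


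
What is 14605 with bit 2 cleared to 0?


14605 & ~(1 << 2) = 14601

14601


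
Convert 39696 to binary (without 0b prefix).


39696 = 1001101100010000 in binary

1001101100010000


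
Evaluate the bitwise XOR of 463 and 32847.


0b111001111 ^ 0b1000000001001111 = 0b1000000110000000 = 33152

33152


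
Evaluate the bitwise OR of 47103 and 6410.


0b1011011111111111 | 0b1100100001010 = 0b1011111111111111 = 49151

49151


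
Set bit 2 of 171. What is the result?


171 | (1 << 2) = 171 | 4 = 175

175


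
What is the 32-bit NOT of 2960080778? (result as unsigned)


~0b10110000011011110011111110001010 = 0b1001111100100001100000001110101 = 1334886517 (32-bit unsigned)

1334886517


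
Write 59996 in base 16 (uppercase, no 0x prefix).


59996 = EA5C hex

EA5C


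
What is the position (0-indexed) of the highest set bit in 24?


0b11000. Highest set bit at position 4

4


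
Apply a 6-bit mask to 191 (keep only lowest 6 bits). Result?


191 & 63 = 63

63


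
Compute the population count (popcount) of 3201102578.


0b10111110110011001111001011110010 has 20 set bits

20


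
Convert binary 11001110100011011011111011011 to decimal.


11001110100011011011111011011 in decimal = 433174491

433174491


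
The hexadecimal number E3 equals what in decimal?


E3 hex = 227 decimal

227


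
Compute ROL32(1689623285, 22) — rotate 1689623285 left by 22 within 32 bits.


Rotate 0b1100100101101011001101011110101 left by 22 (32-bit) = 0b10111101010110010010110101100110 = 3176738150

3176738150


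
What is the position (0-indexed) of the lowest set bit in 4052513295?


0b11110001100011000111001000001111. Lowest set bit at position 0

0


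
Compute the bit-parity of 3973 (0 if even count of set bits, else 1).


0b111110000101 has 7 ones => parity 1

1


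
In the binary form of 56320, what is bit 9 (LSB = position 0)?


0b1101110000000000, position 9 = 0

0


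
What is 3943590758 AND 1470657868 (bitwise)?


0b11101011000011100110101101100110 & 0b1010111101010000111010101001100 = 0b1000011000010000110000101000100 = 1124622660

1124622660


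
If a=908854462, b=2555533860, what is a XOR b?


908854462 ^ 2555533860 = 2927517338

2927517338


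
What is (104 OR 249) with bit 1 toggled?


Step 1: 104 | 249 = 249
Step 2: 249 ^ (1 << 1) = 249 ^ 2 = 251

251


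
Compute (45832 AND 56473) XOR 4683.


Step 1: 45832 & 56473 = 36872
Step 2: 36872 ^ 4683 = 33347

33347


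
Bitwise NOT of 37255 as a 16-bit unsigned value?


~0b1001000110000111 = 0b110111001111000 = 28280 (16-bit unsigned)

28280


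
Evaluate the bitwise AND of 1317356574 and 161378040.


0b1001110100001010100010000011110 & 0b1001100111100110111011111000 = 0b1000100001000100010000011000 = 142885912

142885912


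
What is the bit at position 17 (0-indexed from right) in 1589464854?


0b1011110101111010100111100010110, position 17 = 0

0


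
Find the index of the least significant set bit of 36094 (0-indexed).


0b1000110011111110. Lowest set bit at position 1

1


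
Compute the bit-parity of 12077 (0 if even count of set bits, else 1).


0b10111100101101 has 9 ones => parity 1

1


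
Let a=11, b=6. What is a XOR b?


11 ^ 6 = 13

13


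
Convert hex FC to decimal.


FC hex = 252 decimal

252


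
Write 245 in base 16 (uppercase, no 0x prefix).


245 = F5 hex

F5


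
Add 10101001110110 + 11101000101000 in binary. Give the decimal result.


10101001110110 + 11101000101000 = 110010010011110 = 25758

25758


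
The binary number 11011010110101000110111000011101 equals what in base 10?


11011010110101000110111000011101 in decimal = 3671354909

3671354909


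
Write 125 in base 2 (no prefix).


125 = 1111101 in binary

1111101


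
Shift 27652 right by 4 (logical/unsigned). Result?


0b110110000000100 >> 4 = 0b11011000000 = 1728

1728


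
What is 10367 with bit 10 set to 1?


10367 | (1 << 10) = 10367 | 1024 = 11391

11391


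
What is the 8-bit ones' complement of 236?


236 ^ 255 = 19

19


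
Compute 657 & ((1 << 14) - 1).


657 & 16383 = 657

657


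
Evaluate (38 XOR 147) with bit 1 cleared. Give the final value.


Step 1: 38 ^ 147 = 181
Step 2: 181 & ~(1 << 1) = 181

181


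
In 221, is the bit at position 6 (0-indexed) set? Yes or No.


0b11011101, bit 6 = 1. Yes

Yes


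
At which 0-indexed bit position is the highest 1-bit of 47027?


0b1011011110110011. Highest set bit at position 15

15


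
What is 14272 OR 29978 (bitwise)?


0b11011111000000 | 0b111010100011010 = 0b111011111011010 = 30682

30682


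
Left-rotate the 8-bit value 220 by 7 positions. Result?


Rotate 0b11011100 left by 7 (8-bit) = 0b1101110 = 110

110


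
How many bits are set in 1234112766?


0b1001001100011110001000011111110 has 16 set bits

16


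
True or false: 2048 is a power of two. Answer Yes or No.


0b100000000000. Only one bit set => Yes

Yes


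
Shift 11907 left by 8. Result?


0b10111010000011 << 8 = 0b1011101000001100000000 = 3048192

3048192


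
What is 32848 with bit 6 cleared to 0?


32848 & ~(1 << 6) = 32784

32784


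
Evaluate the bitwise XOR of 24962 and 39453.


0b110000110000010 ^ 0b1001101000011101 = 0b1111101110011111 = 64415

64415


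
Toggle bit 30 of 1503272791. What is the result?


1503272791 ^ (1 << 30) = 1503272791 ^ 1073741824 = 429530967

429530967


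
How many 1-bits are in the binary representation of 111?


0b1101111 has 6 set bits

6


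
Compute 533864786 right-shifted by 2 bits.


0b11111110100100010000101010010 >> 2 = 0b111111101001000100001010100 = 133466196

133466196


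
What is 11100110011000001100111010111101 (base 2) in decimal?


11100110011000001100111010111101 in decimal = 3865104061

3865104061


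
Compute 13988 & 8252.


0b11011010100100 & 0b10000000111100 = 0b10000000100100 = 8228

8228


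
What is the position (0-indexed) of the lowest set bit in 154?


0b10011010. Lowest set bit at position 1

1


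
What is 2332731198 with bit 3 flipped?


2332731198 ^ (1 << 3) = 2332731198 ^ 8 = 2332731190

2332731190


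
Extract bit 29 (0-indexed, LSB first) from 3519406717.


0b11010001110001011110001001111101, position 29 = 0

0


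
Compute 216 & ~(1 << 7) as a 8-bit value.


216 & ~(1 << 7) = 88

88


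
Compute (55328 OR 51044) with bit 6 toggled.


Step 1: 55328 | 51044 = 57188
Step 2: 57188 ^ (1 << 6) = 57188 ^ 64 = 57124

57124


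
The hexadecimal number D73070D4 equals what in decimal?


D73070D4 hex = 3610276052 decimal

3610276052


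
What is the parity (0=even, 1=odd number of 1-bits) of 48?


0b110000 has 2 ones => parity 0

0


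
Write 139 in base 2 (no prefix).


139 = 10001011 in binary

10001011


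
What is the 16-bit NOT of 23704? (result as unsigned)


~0b101110010011000 = 0b1010001101100111 = 41831 (16-bit unsigned)

41831


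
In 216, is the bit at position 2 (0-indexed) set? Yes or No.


0b11011000, bit 2 = 0. No

No


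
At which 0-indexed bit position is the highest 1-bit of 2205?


0b100010011101. Highest set bit at position 11

11


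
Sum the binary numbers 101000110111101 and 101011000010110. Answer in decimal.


101000110111101 + 101011000010110 = 1010011111010011 = 42963

42963


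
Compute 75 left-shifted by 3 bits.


0b1001011 << 3 = 0b1001011000 = 600

600


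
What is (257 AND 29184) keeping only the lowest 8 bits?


Step 1: 257 & 29184 = 0
Step 2: 0 & 255 = 0

0


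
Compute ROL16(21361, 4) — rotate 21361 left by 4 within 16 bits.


Rotate 0b101001101110001 left by 4 (16-bit) = 0b11011100010101 = 14101

14101


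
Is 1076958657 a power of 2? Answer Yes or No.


0b1000000001100010001010111000001. Multiple bits set => No

No


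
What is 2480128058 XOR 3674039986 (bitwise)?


0b10010011110100111100000000111010 ^ 0b11011010111111010110011010110010 = 0b1001001001011101010011010001000 = 1227794056

1227794056


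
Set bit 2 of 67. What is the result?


67 | (1 << 2) = 67 | 4 = 71

71


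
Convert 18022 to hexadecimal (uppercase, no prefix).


18022 = 4666 hex

4666


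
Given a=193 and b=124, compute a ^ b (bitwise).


193 ^ 124 = 189

189


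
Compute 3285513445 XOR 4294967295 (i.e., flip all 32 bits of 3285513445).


3285513445 ^ 4294967295 = 1009453850

1009453850


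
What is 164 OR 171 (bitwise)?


0b10100100 | 0b10101011 = 0b10101111 = 175

175


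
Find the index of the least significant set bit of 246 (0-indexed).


0b11110110. Lowest set bit at position 1

1


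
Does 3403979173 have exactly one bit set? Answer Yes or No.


0b11001010111001001001100110100101. Multiple bits set => No

No


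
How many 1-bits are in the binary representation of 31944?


0b111110011001000 has 8 set bits

8


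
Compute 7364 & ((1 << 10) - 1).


7364 & 1023 = 196

196


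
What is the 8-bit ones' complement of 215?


215 ^ 255 = 40

40


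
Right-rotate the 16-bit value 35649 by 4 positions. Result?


Rotate 0b1000101101000001 right by 4 (16-bit) = 0b1100010110100 = 6324

6324


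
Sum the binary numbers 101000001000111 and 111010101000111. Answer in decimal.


101000001000111 + 111010101000111 = 1100010110001110 = 50574

50574


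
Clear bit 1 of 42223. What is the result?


42223 & ~(1 << 1) = 42221

42221


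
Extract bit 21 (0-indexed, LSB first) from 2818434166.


0b10100111111111011110010001110110, position 21 = 1

1


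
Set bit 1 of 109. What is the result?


109 | (1 << 1) = 109 | 2 = 111

111


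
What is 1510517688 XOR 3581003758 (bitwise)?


0b1011010000010001010101110111000 ^ 0b11010101011100011100011111101110 = 0b10001111011110010110110001010110 = 2407099478

2407099478


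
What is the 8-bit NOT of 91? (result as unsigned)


~0b1011011 = 0b10100100 = 164 (8-bit unsigned)

164


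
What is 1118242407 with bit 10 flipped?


1118242407 ^ (1 << 10) = 1118242407 ^ 1024 = 1118241383

1118241383


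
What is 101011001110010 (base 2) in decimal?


101011001110010 in decimal = 22130

22130


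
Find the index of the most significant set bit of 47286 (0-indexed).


0b1011100010110110. Highest set bit at position 15

15


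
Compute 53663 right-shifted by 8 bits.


0b1101000110011111 >> 8 = 0b11010001 = 209

209


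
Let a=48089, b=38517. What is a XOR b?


48089 ^ 38517 = 11692

11692


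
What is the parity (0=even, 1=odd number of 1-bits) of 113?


0b1110001 has 4 ones => parity 0

0


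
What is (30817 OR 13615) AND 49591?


Step 1: 30817 | 13615 = 32111
Step 2: 32111 & 49591 = 16679

16679


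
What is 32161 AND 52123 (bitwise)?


0b111110110100001 & 0b1100101110011011 = 0b100100110000001 = 18817

18817


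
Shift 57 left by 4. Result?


0b111001 << 4 = 0b1110010000 = 912

912


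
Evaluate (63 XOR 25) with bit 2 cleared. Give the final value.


Step 1: 63 ^ 25 = 38
Step 2: 38 & ~(1 << 2) = 34

34


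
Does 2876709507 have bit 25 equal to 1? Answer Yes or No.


0b10101011011101110001101010000011, bit 25 = 1. Yes

Yes


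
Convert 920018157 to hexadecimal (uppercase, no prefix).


920018157 = 36D65CED hex

36D65CED


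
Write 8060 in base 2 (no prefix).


8060 = 1111101111100 in binary

1111101111100


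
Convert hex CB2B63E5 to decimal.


CB2B63E5 hex = 3408618469 decimal

3408618469


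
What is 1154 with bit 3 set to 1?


1154 | (1 << 3) = 1154 | 8 = 1162

1162


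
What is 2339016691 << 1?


0b10001011011010101000111111110011 << 1 = 0b100010110110101010001111111100110 = 4678033382

4678033382


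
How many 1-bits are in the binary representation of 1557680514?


0b1011100110110000101000110000010 has 13 set bits

13


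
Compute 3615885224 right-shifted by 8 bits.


0b11010111100001100000011110101000 >> 8 = 0b110101111000011000000111 = 14124551

14124551


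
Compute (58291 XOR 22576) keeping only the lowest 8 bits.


Step 1: 58291 ^ 22576 = 48003
Step 2: 48003 & 255 = 131

131


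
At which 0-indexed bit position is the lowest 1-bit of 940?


0b1110101100. Lowest set bit at position 2

2


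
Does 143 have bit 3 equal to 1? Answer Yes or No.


0b10001111, bit 3 = 1. Yes

Yes


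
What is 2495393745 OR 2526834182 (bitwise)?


0b10010100101111001010111111010001 | 0b10010110100111000110111000000110 = 0b10010110101111001110111111010111 = 2528964567

2528964567


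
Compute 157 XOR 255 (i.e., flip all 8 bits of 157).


157 ^ 255 = 98

98


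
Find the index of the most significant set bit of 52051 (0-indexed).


0b1100101101010011. Highest set bit at position 15

15


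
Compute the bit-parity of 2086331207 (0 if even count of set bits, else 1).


0b1111100010110101110001101000111 has 18 ones => parity 0

0


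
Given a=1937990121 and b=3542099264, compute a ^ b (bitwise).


1937990121 ^ 3542099264 = 2695054505

2695054505


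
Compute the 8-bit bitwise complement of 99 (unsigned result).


~0b1100011 = 0b10011100 = 156 (8-bit unsigned)

156


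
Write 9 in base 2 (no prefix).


9 = 1001 in binary

1001


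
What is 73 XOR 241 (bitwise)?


0b1001001 ^ 0b11110001 = 0b10111000 = 184

184


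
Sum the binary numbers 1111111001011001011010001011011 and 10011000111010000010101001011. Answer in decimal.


1111111001011001011010001011011 + 10011000111010000010101001011 = 10010010010010011011100110100110 = 2454305190

2454305190


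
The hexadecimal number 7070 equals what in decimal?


7070 hex = 28784 decimal

28784


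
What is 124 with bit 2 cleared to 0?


124 & ~(1 << 2) = 120

120


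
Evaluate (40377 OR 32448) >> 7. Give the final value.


Step 1: 40377 | 32448 = 65529
Step 2: 65529 >> 7 = 511

511


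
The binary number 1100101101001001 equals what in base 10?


1100101101001001 in decimal = 52041

52041


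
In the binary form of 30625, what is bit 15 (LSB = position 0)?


0b111011110100001, position 15 = 0

0


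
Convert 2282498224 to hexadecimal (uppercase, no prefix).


2282498224 = 880C28B0 hex

880C28B0


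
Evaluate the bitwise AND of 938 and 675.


0b1110101010 & 0b1010100011 = 0b1010100010 = 674

674


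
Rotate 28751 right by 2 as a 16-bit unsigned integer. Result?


Rotate 0b111000001001111 right by 2 (16-bit) = 0b1101110000010011 = 56339

56339


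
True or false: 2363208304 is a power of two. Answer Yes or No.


0b10001100110110111011001001110000. Multiple bits set => No

No


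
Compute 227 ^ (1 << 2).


227 ^ (1 << 2) = 227 ^ 4 = 231

231


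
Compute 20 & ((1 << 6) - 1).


20 & 63 = 20

20


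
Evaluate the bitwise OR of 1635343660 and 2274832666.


0b1100001011110010101110100101100 | 0b10000111100101110011000100011010 = 0b11100111111111110111110100111110 = 3892280638

3892280638


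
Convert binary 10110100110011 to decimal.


10110100110011 in decimal = 11571

11571


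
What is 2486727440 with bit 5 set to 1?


2486727440 | (1 << 5) = 2486727440 | 32 = 2486727472

2486727472


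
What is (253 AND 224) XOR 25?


Step 1: 253 & 224 = 224
Step 2: 224 ^ 25 = 249

249


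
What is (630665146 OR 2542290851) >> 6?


Step 1: 630665146 | 2542290851 = 3080679355
Step 2: 3080679355 >> 6 = 48135614

48135614


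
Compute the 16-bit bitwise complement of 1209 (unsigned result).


~0b10010111001 = 0b1111101101000110 = 64326 (16-bit unsigned)

64326


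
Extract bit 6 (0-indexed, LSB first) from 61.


0b111101, position 6 = 0

0


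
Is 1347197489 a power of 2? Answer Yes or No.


0b1010000010011001001101000110001. Multiple bits set => No

No


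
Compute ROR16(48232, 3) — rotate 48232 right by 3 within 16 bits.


Rotate 0b1011110001101000 right by 3 (16-bit) = 0b1011110001101 = 6029

6029


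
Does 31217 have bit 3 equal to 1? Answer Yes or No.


0b111100111110001, bit 3 = 0. No

No


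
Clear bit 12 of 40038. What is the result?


40038 & ~(1 << 12) = 35942

35942


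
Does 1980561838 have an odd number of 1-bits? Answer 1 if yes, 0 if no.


0b1110110000011001111100110101110 has 18 ones => parity 0

0


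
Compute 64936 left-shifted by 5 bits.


0b1111110110101000 << 5 = 0b111111011010100000000 = 2077952

2077952


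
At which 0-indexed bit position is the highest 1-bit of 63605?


0b1111100001110101. Highest set bit at position 15

15


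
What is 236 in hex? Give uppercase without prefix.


236 = EC hex

EC


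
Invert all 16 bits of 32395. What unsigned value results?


32395 ^ 65535 = 33140

33140


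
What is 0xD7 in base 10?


D7 hex = 215 decimal

215


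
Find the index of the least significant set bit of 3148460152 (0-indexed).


0b10111011101010011011000001111000. Lowest set bit at position 3

3


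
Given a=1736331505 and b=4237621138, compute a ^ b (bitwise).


1736331505 ^ 4237621138 = 2615846755

2615846755
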